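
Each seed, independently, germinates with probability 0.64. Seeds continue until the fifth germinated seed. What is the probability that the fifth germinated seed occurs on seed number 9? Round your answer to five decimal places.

0.12624

Y = trial on which the fifth success occurs; negative binomial, r=5, p=0.64.
P(Y=9) = C(8,4) · p^5 · (1−p)^4
= 70 · 0.10737 · 0.016796 = 0.1262432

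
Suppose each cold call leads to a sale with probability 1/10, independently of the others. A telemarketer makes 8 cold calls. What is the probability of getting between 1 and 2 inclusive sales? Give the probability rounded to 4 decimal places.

0.5314

X ~ Binomial(8, 0.10); P(1 ≤ X ≤ 2) = Σ C(8,k) p^k (1−p)^(8−k) over k:
  k=1: C(8,1)·0.10^1·0.90^7 = 0.382638
  k=2: C(8,2)·0.10^2·0.90^6 = 0.148803
Total = 0.531441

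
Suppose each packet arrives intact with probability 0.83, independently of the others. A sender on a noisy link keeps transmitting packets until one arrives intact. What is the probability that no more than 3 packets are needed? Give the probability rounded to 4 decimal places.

0.9951

Y = number of packets to the first success; geometric, p = 0.83.
P(Y ≤ 3) = 1 − (1−p)^3 = 1 − 0.004913 = 0.995087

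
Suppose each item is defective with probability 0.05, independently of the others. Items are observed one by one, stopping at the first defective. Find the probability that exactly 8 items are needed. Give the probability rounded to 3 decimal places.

Geometric (trials to first success), p = 0.05.
P(Y = 8) = (1−p)^7 · p = 0.69834 · 0.05 = 0.03492

0.035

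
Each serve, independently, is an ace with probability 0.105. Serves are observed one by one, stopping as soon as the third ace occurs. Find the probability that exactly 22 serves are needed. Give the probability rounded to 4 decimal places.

0.0295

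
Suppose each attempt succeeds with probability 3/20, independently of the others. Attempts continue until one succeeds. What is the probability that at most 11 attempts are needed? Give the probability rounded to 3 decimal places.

Y = number of attempts to the first success; geometric, p = 0.15.
P(Y ≤ 11) = 1 − (1−p)^11 = 1 − 0.16734 = 0.83266

0.833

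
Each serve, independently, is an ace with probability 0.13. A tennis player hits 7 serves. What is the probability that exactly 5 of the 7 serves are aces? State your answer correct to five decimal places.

0.00059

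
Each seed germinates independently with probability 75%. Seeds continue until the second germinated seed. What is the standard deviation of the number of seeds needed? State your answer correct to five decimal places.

Y = total seeds until the second success; negative binomial with r=2, p=0.75.
SD(Y) = √[r(1−p)/p²] = √(0.8888889) = 0.9428090

0.94281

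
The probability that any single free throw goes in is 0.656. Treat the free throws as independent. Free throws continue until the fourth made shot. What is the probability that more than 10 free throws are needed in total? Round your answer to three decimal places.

Needing more than 10 free throws ⇔ fewer than 4 successes in the first 10. With X ~ Binomial(10, 0.656), P(Y > 10) = P(X ≤ 3).
  k=0: C(10,0)·0.656^0·0.344^10 = 0.00002
  k=1: C(10,1)·0.656^1·0.344^9 = 0.00044
  k=2: C(10,2)·0.656^2·0.344^8 = 0.00380
  k=3: C(10,3)·0.656^3·0.344^7 = 0.01931
P(X ≤ 3) = 0.02357

0.024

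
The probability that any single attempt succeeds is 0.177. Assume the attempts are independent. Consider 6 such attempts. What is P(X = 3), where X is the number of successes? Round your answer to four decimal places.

X ~ Binomial(n=6, p=0.177).
P(X=3) = C(6,3) · p^3 · (1−p)^3
= 20 · 0.0055452 · 0.55744 = 0.061823

0.0618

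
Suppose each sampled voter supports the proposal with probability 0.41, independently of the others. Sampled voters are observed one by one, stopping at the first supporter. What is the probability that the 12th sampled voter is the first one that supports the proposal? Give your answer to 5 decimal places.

0.00124

Geometric (trials to first success), p = 0.41.
P(Y = 12) = (1−p)^11 · p = 0.0030156 · 0.41 = 0.0012364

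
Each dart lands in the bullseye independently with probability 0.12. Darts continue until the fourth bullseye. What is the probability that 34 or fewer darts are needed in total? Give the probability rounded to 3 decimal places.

0.595

Finishing within 34 darts ⇔ at least 4 successes in the first 34. With X ~ Binomial(34, 0.12), P(Y ≤ 34) = 1 − P(X ≤ 3).
  k=0: C(34,0)·0.12^0·0.88^34 = 0.01295
  k=1: C(34,1)·0.12^1·0.88^33 = 0.06006
  k=2: C(34,2)·0.12^2·0.88^32 = 0.13514
  k=3: C(34,3)·0.12^3·0.88^31 = 0.19656
1 − 0.40471 = 0.59529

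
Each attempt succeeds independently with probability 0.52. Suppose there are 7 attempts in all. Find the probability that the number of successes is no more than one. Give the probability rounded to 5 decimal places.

0.05039

X ~ Binomial(7, 0.52); P(X ≤ 1) = Σ C(7,k) p^k (1−p)^(7−k) over k:
  k=0: C(7,0)·0.52^0·0.48^7 = 0.0058707
  k=1: C(7,1)·0.52^1·0.48^6 = 0.0445193
Total = 0.0503900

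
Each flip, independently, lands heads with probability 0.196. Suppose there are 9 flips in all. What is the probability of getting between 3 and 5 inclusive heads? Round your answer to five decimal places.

0.24854

X ~ Binomial(9, 0.196); P(3 ≤ X ≤ 5) = Σ C(9,k) p^k (1−p)^(9−k) over k:
  k=3: C(9,3)·0.196^3·0.804^6 = 0.1708377
  k=4: C(9,4)·0.196^4·0.804^5 = 0.0624705
  k=5: C(9,5)·0.196^5·0.804^4 = 0.0152291
Total = 0.2485374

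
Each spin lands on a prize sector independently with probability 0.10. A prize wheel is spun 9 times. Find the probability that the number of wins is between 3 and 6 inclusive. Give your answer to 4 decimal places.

0.0530

X ~ Binomial(9, 0.10); P(3 ≤ X ≤ 6) = Σ C(9,k) p^k (1−p)^(9−k) over k:
  k=3: C(9,3)·0.10^3·0.90^6 = 0.044641
  k=4: C(9,4)·0.10^4·0.90^5 = 0.007440
  k=5: C(9,5)·0.10^5·0.90^4 = 0.000827
  k=6: C(9,6)·0.10^6·0.90^3 = 0.000061
Total = 0.052969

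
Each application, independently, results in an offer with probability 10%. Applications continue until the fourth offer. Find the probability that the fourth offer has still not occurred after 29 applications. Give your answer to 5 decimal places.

0.67105

Needing more than 29 applications ⇔ fewer than 4 successes in the first 29. With X ~ Binomial(29, 0.10), P(Y > 29) = P(X ≤ 3).
  k=0: C(29,0)·0.10^0·0.90^29 = 0.0471013
  k=1: C(29,1)·0.10^1·0.90^28 = 0.1517708
  k=2: C(29,2)·0.10^2·0.90^27 = 0.2360879
  k=3: C(29,3)·0.10^3·0.90^26 = 0.2360879
P(X ≤ 3) = 0.6710480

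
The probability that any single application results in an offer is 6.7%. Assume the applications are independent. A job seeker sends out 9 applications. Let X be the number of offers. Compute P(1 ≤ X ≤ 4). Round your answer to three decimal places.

X ~ Binomial(9, 0.067); P(1 ≤ X ≤ 4) = Σ C(9,k) p^k (1−p)^(9−k) over k:
  k=1: C(9,1)·0.067^1·0.933^8 = 0.34623
  k=2: C(9,2)·0.067^2·0.933^7 = 0.09945
  k=3: C(9,3)·0.067^3·0.933^6 = 0.01666
  k=4: C(9,4)·0.067^4·0.933^5 = 0.00180
Total = 0.46415

0.464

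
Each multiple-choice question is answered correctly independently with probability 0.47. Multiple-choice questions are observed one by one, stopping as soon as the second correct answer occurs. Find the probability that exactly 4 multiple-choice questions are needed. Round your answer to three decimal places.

0.186

Y = trial on which the second success occurs; negative binomial, r=2, p=0.47.
P(Y=4) = C(3,1) · p^2 · (1−p)^2
= 3 · 0.2209 · 0.2809 = 0.18615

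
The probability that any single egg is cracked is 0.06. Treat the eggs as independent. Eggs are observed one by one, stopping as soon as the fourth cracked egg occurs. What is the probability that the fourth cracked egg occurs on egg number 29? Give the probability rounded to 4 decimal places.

Y = trial on which the fourth success occurs; negative binomial, r=4, p=0.06.
P(Y=29) = C(28,3) · p^4 · (1−p)^25
= 3276 · 1.296e-05 · 0.21291 = 0.009040

0.0090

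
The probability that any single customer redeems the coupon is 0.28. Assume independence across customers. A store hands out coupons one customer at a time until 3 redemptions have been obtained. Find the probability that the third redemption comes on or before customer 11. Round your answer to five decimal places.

Finishing within 11 customers ⇔ at least 3 successes in the first 11. With X ~ Binomial(11, 0.28), P(Y ≤ 11) = 1 − P(X ≤ 2).
  k=0: C(11,0)·0.28^0·0.72^11 = 0.0269561
  k=1: C(11,1)·0.28^1·0.72^10 = 0.1153123
  k=2: C(11,2)·0.28^2·0.72^9 = 0.2242184
1 − 0.3664868 = 0.6335132

0.63351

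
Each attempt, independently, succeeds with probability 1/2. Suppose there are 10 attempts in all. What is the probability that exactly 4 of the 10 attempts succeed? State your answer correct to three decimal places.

X ~ Binomial(n=10, p=0.50).
P(X=4) = C(10,4) · p^4 · (1−p)^6
= 210 · 0.0625 · 0.015625 = 0.20508

0.205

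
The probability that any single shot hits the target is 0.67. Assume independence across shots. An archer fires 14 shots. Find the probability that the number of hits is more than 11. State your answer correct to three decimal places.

0.110

X ~ Binomial(14, 0.67); P(X ≥ 12) = Σ C(14,k) p^k (1−p)^(14−k) over k:
  k=12: C(14,12)·0.67^12·0.33^2 = 0.08109
  k=13: C(14,13)·0.67^13·0.33^1 = 0.02533
  k=14: C(14,14)·0.67^14·0.33^0 = 0.00367
Total = 0.11009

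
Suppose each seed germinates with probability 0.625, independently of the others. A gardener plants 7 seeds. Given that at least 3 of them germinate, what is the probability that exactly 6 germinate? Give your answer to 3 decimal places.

X ~ Binomial(7, 0.625). Want P(X=6 | X≥3) = P(X=6) / P(X≥3).
P(X=6) = C(7,6)·0.625^6·0.375^1 = 0.15646
P(X≥3) = 1 − 0.00104 − 0.01217 − 0.06083 = 0.92596
Ratio = 0.15646 / 0.92596 = 0.16897

0.169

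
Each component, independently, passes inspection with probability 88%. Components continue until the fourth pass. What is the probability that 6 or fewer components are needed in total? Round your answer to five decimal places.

0.97391

Finishing within 6 components ⇔ at least 4 successes in the first 6. With X ~ Binomial(6, 0.88), P(Y ≤ 6) = 1 − P(X ≤ 3).
  k=0: C(6,0)·0.88^0·0.12^6 = 0.0000030
  k=1: C(6,1)·0.88^1·0.12^5 = 0.0001314
  k=2: C(6,2)·0.88^2·0.12^4 = 0.0024087
  k=3: C(6,3)·0.88^3·0.12^3 = 0.0235517
1 − 0.0260947 = 0.9739053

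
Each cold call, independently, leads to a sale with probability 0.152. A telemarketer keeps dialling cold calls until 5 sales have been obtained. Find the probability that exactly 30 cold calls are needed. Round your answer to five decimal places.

0.03125

Y = trial on which the fifth success occurs; negative binomial, r=5, p=0.152.
P(Y=30) = C(29,4) · p^5 · (1−p)^25
= 23751 · 8.1137e-05 · 0.016214 = 0.0312461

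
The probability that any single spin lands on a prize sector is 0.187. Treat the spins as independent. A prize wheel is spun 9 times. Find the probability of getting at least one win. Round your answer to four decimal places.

0.8448

P(at least one) = 1 − P(none) = 1 − (1 − 0.187)^9
= 1 − 0.155173 = 0.844827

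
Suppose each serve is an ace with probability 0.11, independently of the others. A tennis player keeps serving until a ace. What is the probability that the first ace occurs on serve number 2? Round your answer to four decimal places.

0.0979

Geometric (trials to first success), p = 0.11.
P(Y = 2) = (1−p)^1 · p = 0.89 · 0.11 = 0.097900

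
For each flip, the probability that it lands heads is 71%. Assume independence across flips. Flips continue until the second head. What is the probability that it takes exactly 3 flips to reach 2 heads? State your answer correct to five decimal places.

0.29238

Y = trial on which the second success occurs; negative binomial, r=2, p=0.71.
P(Y=3) = C(2,1) · p^2 · (1−p)^1
= 2 · 0.5041 · 0.29 = 0.2923780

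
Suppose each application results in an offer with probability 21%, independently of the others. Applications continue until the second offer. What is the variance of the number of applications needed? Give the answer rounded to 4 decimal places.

35.8277

Y = total applications until the second success; negative binomial with r=2, p=0.21.
Var(Y) = r(1−p)/p² = 2·0.79 / 0.21² = 35.827664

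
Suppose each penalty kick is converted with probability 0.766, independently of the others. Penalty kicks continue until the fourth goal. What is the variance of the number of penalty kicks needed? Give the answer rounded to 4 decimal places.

Y = total penalty kicks until the fourth success; negative binomial with r=4, p=0.766.
Var(Y) = r(1−p)/p² = 4·0.234 / 0.766² = 1.595212

1.5952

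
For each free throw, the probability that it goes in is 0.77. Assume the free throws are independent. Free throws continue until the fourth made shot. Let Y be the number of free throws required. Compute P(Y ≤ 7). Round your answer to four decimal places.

Finishing within 7 free throws ⇔ at least 4 successes in the first 7. With X ~ Binomial(7, 0.77), P(Y ≤ 7) = 1 − P(X ≤ 3).
  k=0: C(7,0)·0.77^0·0.23^7 = 0.000034
  k=1: C(7,1)·0.77^1·0.23^6 = 0.000798
  k=2: C(7,2)·0.77^2·0.23^5 = 0.008014
  k=3: C(7,3)·0.77^3·0.23^4 = 0.044715
1 − 0.053561 = 0.946439

0.9464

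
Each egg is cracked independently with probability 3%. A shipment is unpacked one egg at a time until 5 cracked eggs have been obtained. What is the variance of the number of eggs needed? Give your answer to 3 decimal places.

Y = total eggs until the fifth success; negative binomial with r=5, p=0.03.
Var(Y) = r(1−p)/p² = 5·0.97 / 0.03² = 5388.88889

5388.889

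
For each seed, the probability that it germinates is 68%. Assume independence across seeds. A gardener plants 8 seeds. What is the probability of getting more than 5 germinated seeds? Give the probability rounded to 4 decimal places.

0.5013

X ~ Binomial(8, 0.68); P(X ≥ 6) = Σ C(8,k) p^k (1−p)^(8−k) over k:
  k=6: C(8,6)·0.68^6·0.32^2 = 0.283473
  k=7: C(8,7)·0.68^7·0.32^1 = 0.172109
  k=8: C(8,8)·0.68^8·0.32^0 = 0.045716
Total = 0.501298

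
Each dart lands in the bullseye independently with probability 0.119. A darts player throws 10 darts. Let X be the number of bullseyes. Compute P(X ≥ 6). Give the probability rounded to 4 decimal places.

X ~ Binomial(10, 0.119); P(X ≥ 6) = Σ C(10,k) p^k (1−p)^(10−k) over k:
  k=6: C(10,6)·0.119^6·0.881^4 = 0.000359
  k=7: C(10,7)·0.119^7·0.881^3 = 0.000028
  k=8: C(10,8)·0.119^8·0.881^2 = 0.000001
  k=9: C(10,9)·0.119^9·0.881^1 = 0.000000
  k=10: C(10,10)·0.119^10·0.881^0 = 0.000000
Total = 0.000388

0.0004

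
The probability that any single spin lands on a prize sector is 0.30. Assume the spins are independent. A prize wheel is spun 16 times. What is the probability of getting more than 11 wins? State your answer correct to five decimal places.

X ~ Binomial(16, 0.30); P(X ≥ 12) = Σ C(16,k) p^k (1−p)^(16−k) over k:
  k=12: C(16,12)·0.30^12·0.70^4 = 0.0002322
  k=13: C(16,13)·0.30^13·0.70^3 = 0.0000306
  k=14: C(16,14)·0.30^14·0.70^2 = 0.0000028
  k=15: C(16,15)·0.30^15·0.70^1 = 0.0000002
  k=16: C(16,16)·0.30^16·0.70^0 = 0.0000000
Total = 0.0002658

0.00027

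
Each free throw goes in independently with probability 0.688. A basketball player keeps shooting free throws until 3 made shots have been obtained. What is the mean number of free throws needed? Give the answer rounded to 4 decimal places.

Y = total free throws until the third success; negative binomial with r=3, p=0.688.
E[Y] = r / p = 3 / 0.688 = 4.360465

4.3605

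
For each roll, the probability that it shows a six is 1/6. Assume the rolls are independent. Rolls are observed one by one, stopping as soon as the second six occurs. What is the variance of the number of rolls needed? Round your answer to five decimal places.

Y = total rolls until the second success; negative binomial with r=2, p=0.166667.
Var(Y) = r(1−p)/p² = 2·0.833333 / 0.166667² = 60.0000000

60.00000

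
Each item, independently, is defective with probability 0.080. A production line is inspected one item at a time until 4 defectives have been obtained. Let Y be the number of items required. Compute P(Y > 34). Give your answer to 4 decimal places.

Needing more than 34 items ⇔ fewer than 4 successes in the first 34. With X ~ Binomial(34, 0.08), P(Y > 34) = P(X ≤ 3).
  k=0: C(34,0)·0.08^0·0.92^34 = 0.058720
  k=1: C(34,1)·0.08^1·0.92^33 = 0.173607
  k=2: C(34,2)·0.08^2·0.92^32 = 0.249088
  k=3: C(34,3)·0.08^3·0.92^31 = 0.231038
P(X ≤ 3) = 0.712454

0.7125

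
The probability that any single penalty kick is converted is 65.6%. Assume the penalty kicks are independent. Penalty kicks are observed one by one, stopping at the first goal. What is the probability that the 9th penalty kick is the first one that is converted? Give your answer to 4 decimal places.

Geometric (trials to first success), p = 0.656.
P(Y = 9) = (1−p)^8 · p = 0.0001961 · 0.656 = 0.000129

0.0001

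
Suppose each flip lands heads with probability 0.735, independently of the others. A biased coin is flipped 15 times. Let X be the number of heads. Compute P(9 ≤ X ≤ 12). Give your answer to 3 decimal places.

0.727

X ~ Binomial(15, 0.735); P(9 ≤ X ≤ 12) = Σ C(15,k) p^k (1−p)^(15−k) over k:
  k=9: C(15,9)·0.735^9·0.265^6 = 0.10851
  k=10: C(15,10)·0.735^10·0.265^5 = 0.18058
  k=11: C(15,11)·0.735^11·0.265^4 = 0.22765
  k=12: C(15,12)·0.735^12·0.265^3 = 0.21047
Total = 0.72721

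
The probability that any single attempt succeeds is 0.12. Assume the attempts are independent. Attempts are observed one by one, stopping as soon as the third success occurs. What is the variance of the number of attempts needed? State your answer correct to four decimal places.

183.3333

Y = total attempts until the third success; negative binomial with r=3, p=0.12.
Var(Y) = r(1−p)/p² = 3·0.88 / 0.12² = 183.333333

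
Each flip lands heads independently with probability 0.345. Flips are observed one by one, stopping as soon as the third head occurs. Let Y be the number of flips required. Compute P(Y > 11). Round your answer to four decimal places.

0.2099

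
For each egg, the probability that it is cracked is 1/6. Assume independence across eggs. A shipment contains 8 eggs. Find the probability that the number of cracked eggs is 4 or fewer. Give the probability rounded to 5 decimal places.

0.99539

X ~ Binomial(8, 0.166667); P(X ≤ 4) = Σ C(8,k) p^k (1−p)^(8−k) over k:
  k=0: C(8,0)·0.166667^0·0.833333^8 = 0.2325680
  k=1: C(8,1)·0.166667^1·0.833333^7 = 0.3721089
  k=2: C(8,2)·0.166667^2·0.833333^6 = 0.2604762
  k=3: C(8,3)·0.166667^3·0.833333^5 = 0.1041905
  k=4: C(8,4)·0.166667^4·0.833333^4 = 0.0260476
Total = 0.9953912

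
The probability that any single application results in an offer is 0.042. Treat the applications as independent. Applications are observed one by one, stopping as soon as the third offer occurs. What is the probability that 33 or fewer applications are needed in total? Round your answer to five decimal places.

0.15988

Finishing within 33 applications ⇔ at least 3 successes in the first 33. With X ~ Binomial(33, 0.042), P(Y ≤ 33) = 1 − P(X ≤ 2).
  k=0: C(33,0)·0.042^0·0.958^33 = 0.2426955
  k=1: C(33,1)·0.042^1·0.958^32 = 0.3511232
  k=2: C(33,2)·0.042^2·0.958^31 = 0.2462994
1 − 0.8401181 = 0.1598819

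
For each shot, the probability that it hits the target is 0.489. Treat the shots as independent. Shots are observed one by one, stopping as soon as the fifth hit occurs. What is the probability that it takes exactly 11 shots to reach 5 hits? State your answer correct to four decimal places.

Y = trial on which the fifth success occurs; negative binomial, r=5, p=0.489.
P(Y=11) = C(10,4) · p^5 · (1−p)^6
= 210 · 0.02796 · 0.017804 = 0.104542

0.1045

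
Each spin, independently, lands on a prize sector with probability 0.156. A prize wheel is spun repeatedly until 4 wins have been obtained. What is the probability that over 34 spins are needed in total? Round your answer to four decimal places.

0.2011

Needing more than 34 spins ⇔ fewer than 4 successes in the first 34. With X ~ Binomial(34, 0.156), P(Y > 34) = P(X ≤ 3).
  k=0: C(34,0)·0.156^0·0.844^34 = 0.003131
  k=1: C(34,1)·0.156^1·0.844^33 = 0.019675
  k=2: C(34,2)·0.156^2·0.844^32 = 0.060003
  k=3: C(34,3)·0.156^3·0.844^31 = 0.118299
P(X ≤ 3) = 0.201107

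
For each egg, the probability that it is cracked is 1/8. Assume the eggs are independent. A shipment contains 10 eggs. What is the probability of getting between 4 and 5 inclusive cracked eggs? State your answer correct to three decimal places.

X ~ Binomial(10, 0.125); P(4 ≤ X ≤ 5) = Σ C(10,k) p^k (1−p)^(10−k) over k:
  k=4: C(10,4)·0.125^4·0.875^6 = 0.02301
  k=5: C(10,5)·0.125^5·0.875^5 = 0.00394
Total = 0.02695

0.027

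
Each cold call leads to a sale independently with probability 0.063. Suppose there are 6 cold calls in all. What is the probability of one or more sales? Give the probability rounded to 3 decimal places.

P(at least one) = 1 − P(none) = 1 − (1 − 0.063)^6
= 1 − 0.67676 = 0.32324

0.323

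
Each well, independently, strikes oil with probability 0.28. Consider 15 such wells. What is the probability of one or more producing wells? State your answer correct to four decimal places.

0.9928

P(at least one) = 1 − P(none) = 1 − (1 − 0.28)^15
= 1 − 0.007244 = 0.992756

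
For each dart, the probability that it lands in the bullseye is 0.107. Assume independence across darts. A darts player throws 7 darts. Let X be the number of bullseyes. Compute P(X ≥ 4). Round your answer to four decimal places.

X ~ Binomial(7, 0.107); P(X ≥ 4) = Σ C(7,k) p^k (1−p)^(7−k) over k:
  k=4: C(7,4)·0.107^4·0.893^3 = 0.003267
  k=5: C(7,5)·0.107^5·0.893^2 = 0.000235
  k=6: C(7,6)·0.107^6·0.893^1 = 0.000009
  k=7: C(7,7)·0.107^7·0.893^0 = 0.000000
Total = 0.003511

0.0035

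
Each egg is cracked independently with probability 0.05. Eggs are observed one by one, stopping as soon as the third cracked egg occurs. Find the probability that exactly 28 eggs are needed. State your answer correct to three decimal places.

0.012

Y = trial on which the third success occurs; negative binomial, r=3, p=0.05.
P(Y=28) = C(27,2) · p^3 · (1−p)^25
= 351 · 0.000125 · 0.27739 = 0.01217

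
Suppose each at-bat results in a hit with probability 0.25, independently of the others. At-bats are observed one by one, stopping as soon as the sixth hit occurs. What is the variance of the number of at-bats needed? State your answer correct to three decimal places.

72.000

Y = total at-bats until the sixth success; negative binomial with r=6, p=0.25.
Var(Y) = r(1−p)/p² = 6·0.75 / 0.25² = 72.00000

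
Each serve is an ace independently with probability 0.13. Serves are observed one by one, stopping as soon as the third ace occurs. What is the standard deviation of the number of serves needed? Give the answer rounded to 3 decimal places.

12.427

Y = total serves until the third success; negative binomial with r=3, p=0.13.
SD(Y) = √[r(1−p)/p²] = √(154.43787) = 12.42730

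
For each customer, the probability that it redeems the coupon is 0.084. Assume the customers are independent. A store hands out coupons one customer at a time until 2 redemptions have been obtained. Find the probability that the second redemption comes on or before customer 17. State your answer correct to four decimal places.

0.4242

Finishing within 17 customers ⇔ at least 2 successes in the first 17. With X ~ Binomial(17, 0.084), P(Y ≤ 17) = 1 − P(X ≤ 1).
  k=0: C(17,0)·0.084^0·0.916^17 = 0.225021
  k=1: C(17,1)·0.084^1·0.916^16 = 0.350797
1 − 0.575818 = 0.424182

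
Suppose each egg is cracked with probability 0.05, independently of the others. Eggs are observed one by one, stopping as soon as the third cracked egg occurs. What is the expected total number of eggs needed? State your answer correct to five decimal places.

Y = total eggs until the third success; negative binomial with r=3, p=0.05.
E[Y] = r / p = 3 / 0.05 = 60.0000000

60.00000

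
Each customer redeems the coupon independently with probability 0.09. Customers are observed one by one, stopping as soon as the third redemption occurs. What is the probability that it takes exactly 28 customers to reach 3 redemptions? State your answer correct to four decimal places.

0.0242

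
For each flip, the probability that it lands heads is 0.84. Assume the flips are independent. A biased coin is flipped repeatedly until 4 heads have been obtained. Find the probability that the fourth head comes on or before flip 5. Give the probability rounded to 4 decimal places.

0.8165

Finishing within 5 flips ⇔ at least 4 successes in the first 5. With X ~ Binomial(5, 0.84), P(Y ≤ 5) = 1 − P(X ≤ 3).
  k=0: C(5,0)·0.84^0·0.16^5 = 0.000105
  k=1: C(5,1)·0.84^1·0.16^4 = 0.002753
  k=2: C(5,2)·0.84^2·0.16^3 = 0.028901
  k=3: C(5,3)·0.84^3·0.16^2 = 0.151732
1 − 0.183491 = 0.816509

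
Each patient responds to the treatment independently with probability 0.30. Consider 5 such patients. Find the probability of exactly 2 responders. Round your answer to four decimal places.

X ~ Binomial(n=5, p=0.30).
P(X=2) = C(5,2) · p^2 · (1−p)^3
= 10 · 0.09 · 0.343 = 0.308700

0.3087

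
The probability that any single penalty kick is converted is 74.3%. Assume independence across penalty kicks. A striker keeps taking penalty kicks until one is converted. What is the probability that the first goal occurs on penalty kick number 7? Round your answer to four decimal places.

0.0002

Geometric (trials to first success), p = 0.743.
P(Y = 7) = (1−p)^6 · p = 0.00028814 · 0.743 = 0.000214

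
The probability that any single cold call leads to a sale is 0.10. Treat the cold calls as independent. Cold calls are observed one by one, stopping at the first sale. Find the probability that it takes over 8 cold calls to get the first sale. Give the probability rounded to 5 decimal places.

Y = number of cold calls to the first success; geometric, p = 0.10.
P(Y > 8) = P(first 8 all fail) = (1−p)^8 = 0.4304672

0.43047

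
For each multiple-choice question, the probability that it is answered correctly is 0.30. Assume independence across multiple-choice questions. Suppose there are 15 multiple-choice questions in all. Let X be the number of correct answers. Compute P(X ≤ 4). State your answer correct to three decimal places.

0.515

X ~ Binomial(15, 0.30); P(X ≤ 4) = Σ C(15,k) p^k (1−p)^(15−k) over k:
  k=0: C(15,0)·0.30^0·0.70^15 = 0.00475
  k=1: C(15,1)·0.30^1·0.70^14 = 0.03052
  k=2: C(15,2)·0.30^2·0.70^13 = 0.09156
  k=3: C(15,3)·0.30^3·0.70^12 = 0.17004
  k=4: C(15,4)·0.30^4·0.70^11 = 0.21862
Total = 0.51549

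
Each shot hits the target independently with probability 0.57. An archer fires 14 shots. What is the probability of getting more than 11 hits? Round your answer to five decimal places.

X ~ Binomial(14, 0.57); P(X ≥ 12) = Σ C(14,k) p^k (1−p)^(14−k) over k:
  k=12: C(14,12)·0.57^12·0.43^2 = 0.0197914
  k=13: C(14,13)·0.57^13·0.43^1 = 0.0040362
  k=14: C(14,14)·0.57^14·0.43^0 = 0.0003822
Total = 0.0242097

0.02421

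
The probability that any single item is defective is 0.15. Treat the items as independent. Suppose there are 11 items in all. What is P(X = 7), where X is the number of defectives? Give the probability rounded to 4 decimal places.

X ~ Binomial(n=11, p=0.15).
P(X=7) = C(11,7) · p^7 · (1−p)^4
= 330 · 1.7086e-06 · 0.52201 = 0.000294

0.0003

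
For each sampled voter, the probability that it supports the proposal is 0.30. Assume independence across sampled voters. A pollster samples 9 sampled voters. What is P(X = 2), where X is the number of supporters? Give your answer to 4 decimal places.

0.2668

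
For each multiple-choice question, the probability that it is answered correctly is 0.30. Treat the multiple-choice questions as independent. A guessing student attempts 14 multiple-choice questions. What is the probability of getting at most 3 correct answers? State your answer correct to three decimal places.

0.355

X ~ Binomial(14, 0.30); P(X ≤ 3) = Σ C(14,k) p^k (1−p)^(14−k) over k:
  k=0: C(14,0)·0.30^0·0.70^14 = 0.00678
  k=1: C(14,1)·0.30^1·0.70^13 = 0.04069
  k=2: C(14,2)·0.30^2·0.70^12 = 0.11336
  k=3: C(14,3)·0.30^3·0.70^11 = 0.19433
Total = 0.35517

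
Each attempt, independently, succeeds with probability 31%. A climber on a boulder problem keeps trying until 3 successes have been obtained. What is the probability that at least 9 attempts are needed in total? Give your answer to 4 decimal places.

0.5264

Needing more than 8 attempts ⇔ fewer than 3 successes in the first 8. With X ~ Binomial(8, 0.31), P(Y > 8) = P(X ≤ 2).
  k=0: C(8,0)·0.31^0·0.69^8 = 0.051380
  k=1: C(8,1)·0.31^1·0.69^7 = 0.184670
  k=2: C(8,2)·0.31^2·0.69^6 = 0.290386
P(X ≤ 2) = 0.526436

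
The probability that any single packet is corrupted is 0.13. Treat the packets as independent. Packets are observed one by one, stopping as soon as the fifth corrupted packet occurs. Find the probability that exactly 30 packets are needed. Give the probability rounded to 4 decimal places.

Y = trial on which the fifth success occurs; negative binomial, r=5, p=0.13.
P(Y=30) = C(29,4) · p^5 · (1−p)^25
= 23751 · 3.7129e-05 · 0.03076 = 0.027126

0.0271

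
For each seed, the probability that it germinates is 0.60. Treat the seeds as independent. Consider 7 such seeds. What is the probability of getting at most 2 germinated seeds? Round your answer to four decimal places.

X ~ Binomial(7, 0.60); P(X ≤ 2) = Σ C(7,k) p^k (1−p)^(7−k) over k:
  k=0: C(7,0)·0.60^0·0.40^7 = 0.001638
  k=1: C(7,1)·0.60^1·0.40^6 = 0.017203
  k=2: C(7,2)·0.60^2·0.40^5 = 0.077414
Total = 0.096256

0.0963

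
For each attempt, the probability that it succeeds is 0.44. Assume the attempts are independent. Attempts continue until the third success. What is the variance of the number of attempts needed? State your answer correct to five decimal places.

Y = total attempts until the third success; negative binomial with r=3, p=0.44.
Var(Y) = r(1−p)/p² = 3·0.56 / 0.44² = 8.6776860

8.67769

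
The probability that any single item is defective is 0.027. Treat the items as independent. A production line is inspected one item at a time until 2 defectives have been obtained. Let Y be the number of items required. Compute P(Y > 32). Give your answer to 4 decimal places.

Needing more than 32 items ⇔ fewer than 2 successes in the first 32. With X ~ Binomial(32, 0.027), P(Y > 32) = P(X ≤ 1).
  k=0: C(32,0)·0.027^0·0.973^32 = 0.416496
  k=1: C(32,1)·0.027^1·0.973^31 = 0.369838
P(X ≤ 1) = 0.786334

0.7863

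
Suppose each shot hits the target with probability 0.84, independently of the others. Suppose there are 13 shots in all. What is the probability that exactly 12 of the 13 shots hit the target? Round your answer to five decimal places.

X ~ Binomial(n=13, p=0.84).
P(X=12) = C(13,12) · p^12 · (1−p)^1
= 13 · 0.12341 · 0.16 = 0.2566934

0.25669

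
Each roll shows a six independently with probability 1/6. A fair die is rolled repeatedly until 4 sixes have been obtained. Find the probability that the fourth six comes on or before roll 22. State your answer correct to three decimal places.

Finishing within 22 rolls ⇔ at least 4 successes in the first 22. With X ~ Binomial(22, 0.166667), P(Y ≤ 22) = 1 − P(X ≤ 3).
  k=0: C(22,0)·0.166667^0·0.833333^22 = 0.01811
  k=1: C(22,1)·0.166667^1·0.833333^21 = 0.07970
  k=2: C(22,2)·0.166667^2·0.833333^20 = 0.16737
  k=3: C(22,3)·0.166667^3·0.833333^19 = 0.22316
1 − 0.48835 = 0.51165

0.512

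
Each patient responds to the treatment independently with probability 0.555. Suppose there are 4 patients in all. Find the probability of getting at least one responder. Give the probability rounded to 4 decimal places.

P(at least one) = 1 − P(none) = 1 − (1 − 0.555)^4
= 1 − 0.039214 = 0.960786

0.9608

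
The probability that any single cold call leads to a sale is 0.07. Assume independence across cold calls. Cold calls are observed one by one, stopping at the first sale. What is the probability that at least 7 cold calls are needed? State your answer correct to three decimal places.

0.647

Y = number of cold calls to the first success; geometric, p = 0.07.
P(Y > 6) = P(first 6 all fail) = (1−p)^6 = 0.64699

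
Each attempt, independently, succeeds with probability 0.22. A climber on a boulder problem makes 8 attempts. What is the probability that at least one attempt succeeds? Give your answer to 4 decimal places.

P(at least one) = 1 − P(none) = 1 − (1 − 0.22)^8
= 1 − 0.137011 = 0.862989

0.8630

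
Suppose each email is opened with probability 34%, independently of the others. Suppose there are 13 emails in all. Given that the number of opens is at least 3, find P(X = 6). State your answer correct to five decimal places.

0.16584

X ~ Binomial(13, 0.34). Want P(X=6 | X≥3) = P(X=6) / P(X≥3).
P(X=6) = C(13,6)·0.34^6·0.66^7 = 0.1446100
P(X≥3) = 1 − 0.0045089 − 0.0301960 − 0.0933331 = 0.8719620
Ratio = 0.1446100 / 0.8719620 = 0.1658444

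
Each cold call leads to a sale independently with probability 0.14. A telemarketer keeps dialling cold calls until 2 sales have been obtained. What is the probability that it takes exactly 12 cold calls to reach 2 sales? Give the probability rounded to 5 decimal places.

Y = trial on which the second success occurs; negative binomial, r=2, p=0.14.
P(Y=12) = C(11,1) · p^2 · (1−p)^10
= 11 · 0.0196 · 0.2213 = 0.0477126

0.04771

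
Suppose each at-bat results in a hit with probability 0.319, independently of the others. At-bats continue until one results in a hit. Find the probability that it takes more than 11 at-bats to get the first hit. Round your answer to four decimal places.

0.0146

Y = number of at-bats to the first success; geometric, p = 0.319.
P(Y > 11) = P(first 11 all fail) = (1−p)^11 = 0.014609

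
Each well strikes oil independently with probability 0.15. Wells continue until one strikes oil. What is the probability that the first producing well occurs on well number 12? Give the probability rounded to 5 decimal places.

0.02510

Geometric (trials to first success), p = 0.15.
P(Y = 12) = (1−p)^11 · p = 0.16734 · 0.15 = 0.0251015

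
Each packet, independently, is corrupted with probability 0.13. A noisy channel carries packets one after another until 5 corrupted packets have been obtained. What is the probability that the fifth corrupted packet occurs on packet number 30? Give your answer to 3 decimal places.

Y = trial on which the fifth success occurs; negative binomial, r=5, p=0.13.
P(Y=30) = C(29,4) · p^5 · (1−p)^25
= 23751 · 3.7129e-05 · 0.03076 = 0.02713

0.027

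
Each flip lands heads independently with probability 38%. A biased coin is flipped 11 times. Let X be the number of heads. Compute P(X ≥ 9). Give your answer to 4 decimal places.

0.0039

X ~ Binomial(11, 0.38); P(X ≥ 9) = Σ C(11,k) p^k (1−p)^(11−k) over k:
  k=9: C(11,9)·0.38^9·0.62^2 = 0.003493
  k=10: C(11,10)·0.38^10·0.62^1 = 0.000428
  k=11: C(11,11)·0.38^11·0.62^0 = 0.000024
Total = 0.003945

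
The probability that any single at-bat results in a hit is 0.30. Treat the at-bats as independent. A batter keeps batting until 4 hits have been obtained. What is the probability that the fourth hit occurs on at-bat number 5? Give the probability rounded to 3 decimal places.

0.023

Y = trial on which the fourth success occurs; negative binomial, r=4, p=0.30.
P(Y=5) = C(4,3) · p^4 · (1−p)^1
= 4 · 0.0081 · 0.7 = 0.02268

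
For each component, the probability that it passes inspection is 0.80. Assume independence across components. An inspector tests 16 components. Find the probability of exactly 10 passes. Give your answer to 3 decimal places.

0.055

X ~ Binomial(n=16, p=0.80).
P(X=10) = C(16,10) · p^10 · (1−p)^6
= 8008 · 0.10737 · 6.4e-05 = 0.05503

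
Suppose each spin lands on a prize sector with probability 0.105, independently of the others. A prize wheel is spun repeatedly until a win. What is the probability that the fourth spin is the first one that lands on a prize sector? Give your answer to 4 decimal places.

Geometric (trials to first success), p = 0.105.
P(Y = 4) = (1−p)^3 · p = 0.71692 · 0.105 = 0.075276

0.0753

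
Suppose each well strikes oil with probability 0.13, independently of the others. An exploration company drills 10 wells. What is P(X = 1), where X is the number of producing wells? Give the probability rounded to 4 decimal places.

0.3712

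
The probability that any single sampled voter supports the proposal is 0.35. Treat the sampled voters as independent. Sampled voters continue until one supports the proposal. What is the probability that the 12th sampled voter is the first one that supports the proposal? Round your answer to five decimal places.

Geometric (trials to first success), p = 0.35.
P(Y = 12) = (1−p)^11 · p = 0.0087508 · 0.35 = 0.0030628

0.00306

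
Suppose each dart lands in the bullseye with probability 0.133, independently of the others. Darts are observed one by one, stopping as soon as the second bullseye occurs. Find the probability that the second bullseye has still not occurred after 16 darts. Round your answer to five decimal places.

0.35211

Needing more than 16 darts ⇔ fewer than 2 successes in the first 16. With X ~ Binomial(16, 0.133), P(Y > 16) = P(X ≤ 1).
  k=0: C(16,0)·0.133^0·0.867^16 = 0.1019308
  k=1: C(16,1)·0.133^1·0.867^15 = 0.2501832
P(X ≤ 1) = 0.3521140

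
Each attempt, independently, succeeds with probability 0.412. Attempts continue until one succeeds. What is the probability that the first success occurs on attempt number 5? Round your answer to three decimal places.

Geometric (trials to first success), p = 0.412.
P(Y = 5) = (1−p)^4 · p = 0.11954 · 0.412 = 0.04925

0.049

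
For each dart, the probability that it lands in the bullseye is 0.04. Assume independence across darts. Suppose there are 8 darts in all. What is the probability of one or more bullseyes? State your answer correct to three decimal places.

0.279

P(at least one) = 1 − P(none) = 1 − (1 − 0.04)^8
= 1 − 0.72139 = 0.27861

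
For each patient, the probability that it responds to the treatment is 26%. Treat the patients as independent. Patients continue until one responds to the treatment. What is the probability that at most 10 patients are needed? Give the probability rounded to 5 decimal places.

0.95076

Y = number of patients to the first success; geometric, p = 0.26.
P(Y ≤ 10) = 1 − (1−p)^10 = 1 − 0.0492399 = 0.9507601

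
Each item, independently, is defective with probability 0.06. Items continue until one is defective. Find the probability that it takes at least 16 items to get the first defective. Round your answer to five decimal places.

Y = number of items to the first success; geometric, p = 0.06.
P(Y > 15) = P(first 15 all fail) = (1−p)^15 = 0.3952918

0.39529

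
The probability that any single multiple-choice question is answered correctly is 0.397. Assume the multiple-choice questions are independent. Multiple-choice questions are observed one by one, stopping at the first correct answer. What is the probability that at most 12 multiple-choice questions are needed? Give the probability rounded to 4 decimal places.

0.9977

Y = number of multiple-choice questions to the first success; geometric, p = 0.397.
P(Y ≤ 12) = 1 − (1−p)^12 = 1 − 0.002311 = 0.997689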